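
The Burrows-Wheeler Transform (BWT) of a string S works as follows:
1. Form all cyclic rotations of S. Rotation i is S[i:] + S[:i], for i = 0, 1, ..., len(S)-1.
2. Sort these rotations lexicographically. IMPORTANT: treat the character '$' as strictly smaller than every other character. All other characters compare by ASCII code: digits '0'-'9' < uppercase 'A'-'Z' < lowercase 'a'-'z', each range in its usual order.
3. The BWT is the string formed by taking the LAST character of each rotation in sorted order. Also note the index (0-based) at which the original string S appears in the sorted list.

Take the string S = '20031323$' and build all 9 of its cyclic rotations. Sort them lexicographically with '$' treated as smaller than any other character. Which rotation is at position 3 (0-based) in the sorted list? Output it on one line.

Answer: 1323$2003

Derivation:
All 9 rotations (rotation i = S[i:]+S[:i]):
  rot[0] = 20031323$
  rot[1] = 0031323$2
  rot[2] = 031323$20
  rot[3] = 31323$200
  rot[4] = 1323$2003
  rot[5] = 323$20031
  rot[6] = 23$200313
  rot[7] = 3$2003132
  rot[8] = $20031323
Sorted (with $ < everything):
  sorted[0] = $20031323
  sorted[1] = 0031323$2
  sorted[2] = 031323$20
  sorted[3] = 1323$2003
  sorted[4] = 20031323$
  sorted[5] = 23$200313
  sorted[6] = 3$2003132
  sorted[7] = 31323$200
  sorted[8] = 323$20031
sorted[3] = 1323$2003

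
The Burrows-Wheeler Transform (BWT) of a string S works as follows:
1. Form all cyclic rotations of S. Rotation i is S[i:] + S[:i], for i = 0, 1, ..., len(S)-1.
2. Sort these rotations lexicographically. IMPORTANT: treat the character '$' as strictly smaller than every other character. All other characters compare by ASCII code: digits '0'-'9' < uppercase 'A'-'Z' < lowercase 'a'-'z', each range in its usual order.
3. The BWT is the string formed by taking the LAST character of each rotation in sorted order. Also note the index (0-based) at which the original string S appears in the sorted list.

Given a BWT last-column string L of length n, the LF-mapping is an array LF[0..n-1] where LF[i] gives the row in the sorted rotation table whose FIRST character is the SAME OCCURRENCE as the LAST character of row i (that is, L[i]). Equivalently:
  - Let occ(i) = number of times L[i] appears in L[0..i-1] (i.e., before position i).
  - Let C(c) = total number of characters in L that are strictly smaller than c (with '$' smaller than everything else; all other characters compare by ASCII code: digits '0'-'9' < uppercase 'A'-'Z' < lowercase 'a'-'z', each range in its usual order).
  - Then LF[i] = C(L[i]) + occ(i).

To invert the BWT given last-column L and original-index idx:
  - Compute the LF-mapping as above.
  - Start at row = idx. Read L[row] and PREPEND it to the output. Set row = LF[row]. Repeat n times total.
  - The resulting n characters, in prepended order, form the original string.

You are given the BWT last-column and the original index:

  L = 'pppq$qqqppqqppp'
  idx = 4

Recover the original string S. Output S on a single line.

Answer: ppqqpqpqqpqppp$

Derivation:
LF mapping: 1 2 3 9 0 10 11 12 4 5 13 14 6 7 8
Walk LF starting at row 4, prepending L[row]:
  step 1: row=4, L[4]='$', prepend. Next row=LF[4]=0
  step 2: row=0, L[0]='p', prepend. Next row=LF[0]=1
  step 3: row=1, L[1]='p', prepend. Next row=LF[1]=2
  step 4: row=2, L[2]='p', prepend. Next row=LF[2]=3
  step 5: row=3, L[3]='q', prepend. Next row=LF[3]=9
  step 6: row=9, L[9]='p', prepend. Next row=LF[9]=5
  step 7: row=5, L[5]='q', prepend. Next row=LF[5]=10
  step 8: row=10, L[10]='q', prepend. Next row=LF[10]=13
  step 9: row=13, L[13]='p', prepend. Next row=LF[13]=7
  step 10: row=7, L[7]='q', prepend. Next row=LF[7]=12
  step 11: row=12, L[12]='p', prepend. Next row=LF[12]=6
  step 12: row=6, L[6]='q', prepend. Next row=LF[6]=11
  step 13: row=11, L[11]='q', prepend. Next row=LF[11]=14
  step 14: row=14, L[14]='p', prepend. Next row=LF[14]=8
  step 15: row=8, L[8]='p', prepend. Next row=LF[8]=4
Reversed output: ppqqpqpqqpqppp$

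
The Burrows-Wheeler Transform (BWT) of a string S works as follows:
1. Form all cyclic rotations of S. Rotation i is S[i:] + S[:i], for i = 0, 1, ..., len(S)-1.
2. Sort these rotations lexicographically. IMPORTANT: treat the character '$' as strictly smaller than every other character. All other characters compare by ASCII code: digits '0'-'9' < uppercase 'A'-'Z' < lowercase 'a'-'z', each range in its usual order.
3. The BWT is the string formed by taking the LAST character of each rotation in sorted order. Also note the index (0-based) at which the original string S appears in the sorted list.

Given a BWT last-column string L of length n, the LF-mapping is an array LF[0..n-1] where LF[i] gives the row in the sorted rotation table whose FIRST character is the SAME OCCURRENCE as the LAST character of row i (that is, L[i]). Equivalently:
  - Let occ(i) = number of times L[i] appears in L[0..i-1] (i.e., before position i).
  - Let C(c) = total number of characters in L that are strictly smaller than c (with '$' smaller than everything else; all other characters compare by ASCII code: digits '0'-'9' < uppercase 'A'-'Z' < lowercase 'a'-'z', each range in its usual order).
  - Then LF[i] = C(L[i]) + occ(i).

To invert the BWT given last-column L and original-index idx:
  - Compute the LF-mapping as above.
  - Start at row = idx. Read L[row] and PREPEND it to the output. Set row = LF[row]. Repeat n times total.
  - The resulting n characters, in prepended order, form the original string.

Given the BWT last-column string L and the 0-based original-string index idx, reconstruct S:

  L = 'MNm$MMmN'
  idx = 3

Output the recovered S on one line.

Answer: MNmmMNM$

Derivation:
LF mapping: 1 4 6 0 2 3 7 5
Walk LF starting at row 3, prepending L[row]:
  step 1: row=3, L[3]='$', prepend. Next row=LF[3]=0
  step 2: row=0, L[0]='M', prepend. Next row=LF[0]=1
  step 3: row=1, L[1]='N', prepend. Next row=LF[1]=4
  step 4: row=4, L[4]='M', prepend. Next row=LF[4]=2
  step 5: row=2, L[2]='m', prepend. Next row=LF[2]=6
  step 6: row=6, L[6]='m', prepend. Next row=LF[6]=7
  step 7: row=7, L[7]='N', prepend. Next row=LF[7]=5
  step 8: row=5, L[5]='M', prepend. Next row=LF[5]=3
Reversed output: MNmmMNM$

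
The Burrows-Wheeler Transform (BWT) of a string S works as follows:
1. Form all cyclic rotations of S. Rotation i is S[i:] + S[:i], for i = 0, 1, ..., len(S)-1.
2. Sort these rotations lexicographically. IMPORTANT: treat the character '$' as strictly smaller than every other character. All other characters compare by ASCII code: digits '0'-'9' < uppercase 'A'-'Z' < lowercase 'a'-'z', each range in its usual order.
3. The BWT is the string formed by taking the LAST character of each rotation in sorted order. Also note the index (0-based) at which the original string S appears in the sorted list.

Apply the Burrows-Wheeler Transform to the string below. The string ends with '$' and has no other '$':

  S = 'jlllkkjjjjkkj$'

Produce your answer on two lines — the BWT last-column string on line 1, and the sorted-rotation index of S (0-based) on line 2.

All 14 rotations (rotation i = S[i:]+S[:i]):
  rot[0] = jlllkkjjjjkkj$
  rot[1] = lllkkjjjjkkj$j
  rot[2] = llkkjjjjkkj$jl
  rot[3] = lkkjjjjkkj$jll
  rot[4] = kkjjjjkkj$jlll
  rot[5] = kjjjjkkj$jlllk
  rot[6] = jjjjkkj$jlllkk
  rot[7] = jjjkkj$jlllkkj
  rot[8] = jjkkj$jlllkkjj
  rot[9] = jkkj$jlllkkjjj
  rot[10] = kkj$jlllkkjjjj
  rot[11] = kj$jlllkkjjjjk
  rot[12] = j$jlllkkjjjjkk
  rot[13] = $jlllkkjjjjkkj
Sorted (with $ < everything):
  sorted[0] = $jlllkkjjjjkkj  (last char: 'j')
  sorted[1] = j$jlllkkjjjjkk  (last char: 'k')
  sorted[2] = jjjjkkj$jlllkk  (last char: 'k')
  sorted[3] = jjjkkj$jlllkkj  (last char: 'j')
  sorted[4] = jjkkj$jlllkkjj  (last char: 'j')
  sorted[5] = jkkj$jlllkkjjj  (last char: 'j')
  sorted[6] = jlllkkjjjjkkj$  (last char: '$')
  sorted[7] = kj$jlllkkjjjjk  (last char: 'k')
  sorted[8] = kjjjjkkj$jlllk  (last char: 'k')
  sorted[9] = kkj$jlllkkjjjj  (last char: 'j')
  sorted[10] = kkjjjjkkj$jlll  (last char: 'l')
  sorted[11] = lkkjjjjkkj$jll  (last char: 'l')
  sorted[12] = llkkjjjjkkj$jl  (last char: 'l')
  sorted[13] = lllkkjjjjkkj$j  (last char: 'j')
Last column: jkkjjj$kkjlllj
Original string S is at sorted index 6

Answer: jkkjjj$kkjlllj
6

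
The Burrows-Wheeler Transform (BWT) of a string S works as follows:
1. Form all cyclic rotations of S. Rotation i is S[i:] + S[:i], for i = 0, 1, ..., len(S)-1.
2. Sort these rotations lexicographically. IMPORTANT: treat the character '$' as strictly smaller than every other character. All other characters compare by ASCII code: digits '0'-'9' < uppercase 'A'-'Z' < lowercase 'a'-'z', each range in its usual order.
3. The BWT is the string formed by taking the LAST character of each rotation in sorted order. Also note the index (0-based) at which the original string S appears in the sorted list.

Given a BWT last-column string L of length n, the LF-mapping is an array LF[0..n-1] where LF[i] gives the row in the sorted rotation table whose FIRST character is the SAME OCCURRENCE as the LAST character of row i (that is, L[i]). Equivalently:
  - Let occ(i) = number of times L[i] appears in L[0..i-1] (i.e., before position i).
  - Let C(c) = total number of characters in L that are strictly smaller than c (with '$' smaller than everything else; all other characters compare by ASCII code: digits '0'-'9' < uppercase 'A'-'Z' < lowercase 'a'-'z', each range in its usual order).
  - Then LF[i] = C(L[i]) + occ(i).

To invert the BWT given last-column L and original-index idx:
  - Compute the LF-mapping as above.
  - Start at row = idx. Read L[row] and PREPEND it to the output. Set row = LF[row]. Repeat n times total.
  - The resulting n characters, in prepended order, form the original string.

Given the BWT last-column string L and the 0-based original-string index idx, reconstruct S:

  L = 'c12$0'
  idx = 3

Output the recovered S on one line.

LF mapping: 4 2 3 0 1
Walk LF starting at row 3, prepending L[row]:
  step 1: row=3, L[3]='$', prepend. Next row=LF[3]=0
  step 2: row=0, L[0]='c', prepend. Next row=LF[0]=4
  step 3: row=4, L[4]='0', prepend. Next row=LF[4]=1
  step 4: row=1, L[1]='1', prepend. Next row=LF[1]=2
  step 5: row=2, L[2]='2', prepend. Next row=LF[2]=3
Reversed output: 210c$

Answer: 210c$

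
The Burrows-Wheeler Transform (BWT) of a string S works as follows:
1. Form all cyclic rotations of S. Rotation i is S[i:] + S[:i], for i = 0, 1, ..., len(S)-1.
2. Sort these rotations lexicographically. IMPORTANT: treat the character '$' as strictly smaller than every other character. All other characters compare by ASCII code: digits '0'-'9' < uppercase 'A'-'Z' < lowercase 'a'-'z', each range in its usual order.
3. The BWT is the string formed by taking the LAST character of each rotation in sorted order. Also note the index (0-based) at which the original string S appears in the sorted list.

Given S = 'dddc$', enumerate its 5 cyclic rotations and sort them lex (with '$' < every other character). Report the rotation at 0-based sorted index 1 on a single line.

All 5 rotations (rotation i = S[i:]+S[:i]):
  rot[0] = dddc$
  rot[1] = ddc$d
  rot[2] = dc$dd
  rot[3] = c$ddd
  rot[4] = $dddc
Sorted (with $ < everything):
  sorted[0] = $dddc
  sorted[1] = c$ddd
  sorted[2] = dc$dd
  sorted[3] = ddc$d
  sorted[4] = dddc$
sorted[1] = c$ddd

Answer: c$ddd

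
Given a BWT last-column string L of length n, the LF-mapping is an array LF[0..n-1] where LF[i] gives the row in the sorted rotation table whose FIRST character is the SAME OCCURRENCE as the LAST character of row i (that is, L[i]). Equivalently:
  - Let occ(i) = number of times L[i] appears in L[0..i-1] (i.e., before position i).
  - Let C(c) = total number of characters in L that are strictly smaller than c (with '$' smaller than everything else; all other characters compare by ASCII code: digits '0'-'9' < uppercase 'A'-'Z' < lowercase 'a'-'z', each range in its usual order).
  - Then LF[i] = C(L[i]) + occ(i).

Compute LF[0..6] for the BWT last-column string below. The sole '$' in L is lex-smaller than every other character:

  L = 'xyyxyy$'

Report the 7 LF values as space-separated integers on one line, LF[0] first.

Char counts: '$':1, 'x':2, 'y':4
C (first-col start): C('$')=0, C('x')=1, C('y')=3
L[0]='x': occ=0, LF[0]=C('x')+0=1+0=1
L[1]='y': occ=0, LF[1]=C('y')+0=3+0=3
L[2]='y': occ=1, LF[2]=C('y')+1=3+1=4
L[3]='x': occ=1, LF[3]=C('x')+1=1+1=2
L[4]='y': occ=2, LF[4]=C('y')+2=3+2=5
L[5]='y': occ=3, LF[5]=C('y')+3=3+3=6
L[6]='$': occ=0, LF[6]=C('$')+0=0+0=0

Answer: 1 3 4 2 5 6 0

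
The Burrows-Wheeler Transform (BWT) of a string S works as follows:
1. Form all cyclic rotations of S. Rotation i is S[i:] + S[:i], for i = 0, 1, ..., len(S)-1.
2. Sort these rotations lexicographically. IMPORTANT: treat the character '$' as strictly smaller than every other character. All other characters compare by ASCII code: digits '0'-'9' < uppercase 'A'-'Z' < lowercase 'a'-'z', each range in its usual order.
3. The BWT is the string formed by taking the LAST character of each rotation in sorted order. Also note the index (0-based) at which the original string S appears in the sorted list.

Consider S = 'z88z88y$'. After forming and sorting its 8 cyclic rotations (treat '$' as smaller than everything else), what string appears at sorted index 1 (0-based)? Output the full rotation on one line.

Answer: 88y$z88z

Derivation:
All 8 rotations (rotation i = S[i:]+S[:i]):
  rot[0] = z88z88y$
  rot[1] = 88z88y$z
  rot[2] = 8z88y$z8
  rot[3] = z88y$z88
  rot[4] = 88y$z88z
  rot[5] = 8y$z88z8
  rot[6] = y$z88z88
  rot[7] = $z88z88y
Sorted (with $ < everything):
  sorted[0] = $z88z88y
  sorted[1] = 88y$z88z
  sorted[2] = 88z88y$z
  sorted[3] = 8y$z88z8
  sorted[4] = 8z88y$z8
  sorted[5] = y$z88z88
  sorted[6] = z88y$z88
  sorted[7] = z88z88y$
sorted[1] = 88y$z88z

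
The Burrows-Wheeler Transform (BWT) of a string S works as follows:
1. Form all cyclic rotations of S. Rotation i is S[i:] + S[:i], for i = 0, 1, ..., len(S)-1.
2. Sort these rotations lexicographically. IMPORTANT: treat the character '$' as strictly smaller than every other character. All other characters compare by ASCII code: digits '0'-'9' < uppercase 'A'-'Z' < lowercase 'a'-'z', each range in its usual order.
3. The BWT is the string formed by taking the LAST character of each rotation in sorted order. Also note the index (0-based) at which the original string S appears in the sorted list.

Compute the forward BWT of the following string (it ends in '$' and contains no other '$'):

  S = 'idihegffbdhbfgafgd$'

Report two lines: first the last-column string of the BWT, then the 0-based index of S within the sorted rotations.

All 19 rotations (rotation i = S[i:]+S[:i]):
  rot[0] = idihegffbdhbfgafgd$
  rot[1] = dihegffbdhbfgafgd$i
  rot[2] = ihegffbdhbfgafgd$id
  rot[3] = hegffbdhbfgafgd$idi
  rot[4] = egffbdhbfgafgd$idih
  rot[5] = gffbdhbfgafgd$idihe
  rot[6] = ffbdhbfgafgd$idiheg
  rot[7] = fbdhbfgafgd$idihegf
  rot[8] = bdhbfgafgd$idihegff
  rot[9] = dhbfgafgd$idihegffb
  rot[10] = hbfgafgd$idihegffbd
  rot[11] = bfgafgd$idihegffbdh
  rot[12] = fgafgd$idihegffbdhb
  rot[13] = gafgd$idihegffbdhbf
  rot[14] = afgd$idihegffbdhbfg
  rot[15] = fgd$idihegffbdhbfga
  rot[16] = gd$idihegffbdhbfgaf
  rot[17] = d$idihegffbdhbfgafg
  rot[18] = $idihegffbdhbfgafgd
Sorted (with $ < everything):
  sorted[0] = $idihegffbdhbfgafgd  (last char: 'd')
  sorted[1] = afgd$idihegffbdhbfg  (last char: 'g')
  sorted[2] = bdhbfgafgd$idihegff  (last char: 'f')
  sorted[3] = bfgafgd$idihegffbdh  (last char: 'h')
  sorted[4] = d$idihegffbdhbfgafg  (last char: 'g')
  sorted[5] = dhbfgafgd$idihegffb  (last char: 'b')
  sorted[6] = dihegffbdhbfgafgd$i  (last char: 'i')
  sorted[7] = egffbdhbfgafgd$idih  (last char: 'h')
  sorted[8] = fbdhbfgafgd$idihegf  (last char: 'f')
  sorted[9] = ffbdhbfgafgd$idiheg  (last char: 'g')
  sorted[10] = fgafgd$idihegffbdhb  (last char: 'b')
  sorted[11] = fgd$idihegffbdhbfga  (last char: 'a')
  sorted[12] = gafgd$idihegffbdhbf  (last char: 'f')
  sorted[13] = gd$idihegffbdhbfgaf  (last char: 'f')
  sorted[14] = gffbdhbfgafgd$idihe  (last char: 'e')
  sorted[15] = hbfgafgd$idihegffbd  (last char: 'd')
  sorted[16] = hegffbdhbfgafgd$idi  (last char: 'i')
  sorted[17] = idihegffbdhbfgafgd$  (last char: '$')
  sorted[18] = ihegffbdhbfgafgd$id  (last char: 'd')
Last column: dgfhgbihfgbaffedi$d
Original string S is at sorted index 17

Answer: dgfhgbihfgbaffedi$d
17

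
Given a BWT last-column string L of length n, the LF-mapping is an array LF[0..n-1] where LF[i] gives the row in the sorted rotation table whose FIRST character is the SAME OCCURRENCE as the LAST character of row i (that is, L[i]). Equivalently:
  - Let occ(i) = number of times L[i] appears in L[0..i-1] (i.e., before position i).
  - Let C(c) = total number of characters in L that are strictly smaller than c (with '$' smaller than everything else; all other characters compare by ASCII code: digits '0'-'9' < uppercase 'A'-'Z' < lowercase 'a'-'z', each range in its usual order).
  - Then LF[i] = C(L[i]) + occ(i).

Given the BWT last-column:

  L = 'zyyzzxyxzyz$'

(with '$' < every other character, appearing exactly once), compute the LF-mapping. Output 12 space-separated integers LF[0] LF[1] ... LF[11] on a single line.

Answer: 7 3 4 8 9 1 5 2 10 6 11 0

Derivation:
Char counts: '$':1, 'x':2, 'y':4, 'z':5
C (first-col start): C('$')=0, C('x')=1, C('y')=3, C('z')=7
L[0]='z': occ=0, LF[0]=C('z')+0=7+0=7
L[1]='y': occ=0, LF[1]=C('y')+0=3+0=3
L[2]='y': occ=1, LF[2]=C('y')+1=3+1=4
L[3]='z': occ=1, LF[3]=C('z')+1=7+1=8
L[4]='z': occ=2, LF[4]=C('z')+2=7+2=9
L[5]='x': occ=0, LF[5]=C('x')+0=1+0=1
L[6]='y': occ=2, LF[6]=C('y')+2=3+2=5
L[7]='x': occ=1, LF[7]=C('x')+1=1+1=2
L[8]='z': occ=3, LF[8]=C('z')+3=7+3=10
L[9]='y': occ=3, LF[9]=C('y')+3=3+3=6
L[10]='z': occ=4, LF[10]=C('z')+4=7+4=11
L[11]='$': occ=0, LF[11]=C('$')+0=0+0=0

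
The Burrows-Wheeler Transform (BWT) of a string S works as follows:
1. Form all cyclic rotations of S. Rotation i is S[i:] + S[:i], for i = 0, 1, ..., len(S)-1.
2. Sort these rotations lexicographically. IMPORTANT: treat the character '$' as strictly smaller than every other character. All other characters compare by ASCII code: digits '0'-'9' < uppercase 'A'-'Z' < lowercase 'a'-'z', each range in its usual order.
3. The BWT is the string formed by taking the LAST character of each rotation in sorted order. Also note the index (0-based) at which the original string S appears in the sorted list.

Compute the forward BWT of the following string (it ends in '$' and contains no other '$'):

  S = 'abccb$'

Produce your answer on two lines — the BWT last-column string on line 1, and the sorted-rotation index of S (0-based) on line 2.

All 6 rotations (rotation i = S[i:]+S[:i]):
  rot[0] = abccb$
  rot[1] = bccb$a
  rot[2] = ccb$ab
  rot[3] = cb$abc
  rot[4] = b$abcc
  rot[5] = $abccb
Sorted (with $ < everything):
  sorted[0] = $abccb  (last char: 'b')
  sorted[1] = abccb$  (last char: '$')
  sorted[2] = b$abcc  (last char: 'c')
  sorted[3] = bccb$a  (last char: 'a')
  sorted[4] = cb$abc  (last char: 'c')
  sorted[5] = ccb$ab  (last char: 'b')
Last column: b$cacb
Original string S is at sorted index 1

Answer: b$cacb
1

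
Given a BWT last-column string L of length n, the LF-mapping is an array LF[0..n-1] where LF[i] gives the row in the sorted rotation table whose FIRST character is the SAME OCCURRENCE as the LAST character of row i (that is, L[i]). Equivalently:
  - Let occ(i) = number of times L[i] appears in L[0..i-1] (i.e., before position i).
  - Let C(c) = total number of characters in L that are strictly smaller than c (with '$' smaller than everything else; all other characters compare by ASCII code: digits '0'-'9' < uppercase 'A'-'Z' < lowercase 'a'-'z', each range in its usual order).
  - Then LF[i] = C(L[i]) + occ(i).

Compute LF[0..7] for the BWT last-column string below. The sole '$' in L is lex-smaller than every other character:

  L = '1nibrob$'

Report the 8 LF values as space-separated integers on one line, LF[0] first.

Char counts: '$':1, '1':1, 'b':2, 'i':1, 'n':1, 'o':1, 'r':1
C (first-col start): C('$')=0, C('1')=1, C('b')=2, C('i')=4, C('n')=5, C('o')=6, C('r')=7
L[0]='1': occ=0, LF[0]=C('1')+0=1+0=1
L[1]='n': occ=0, LF[1]=C('n')+0=5+0=5
L[2]='i': occ=0, LF[2]=C('i')+0=4+0=4
L[3]='b': occ=0, LF[3]=C('b')+0=2+0=2
L[4]='r': occ=0, LF[4]=C('r')+0=7+0=7
L[5]='o': occ=0, LF[5]=C('o')+0=6+0=6
L[6]='b': occ=1, LF[6]=C('b')+1=2+1=3
L[7]='$': occ=0, LF[7]=C('$')+0=0+0=0

Answer: 1 5 4 2 7 6 3 0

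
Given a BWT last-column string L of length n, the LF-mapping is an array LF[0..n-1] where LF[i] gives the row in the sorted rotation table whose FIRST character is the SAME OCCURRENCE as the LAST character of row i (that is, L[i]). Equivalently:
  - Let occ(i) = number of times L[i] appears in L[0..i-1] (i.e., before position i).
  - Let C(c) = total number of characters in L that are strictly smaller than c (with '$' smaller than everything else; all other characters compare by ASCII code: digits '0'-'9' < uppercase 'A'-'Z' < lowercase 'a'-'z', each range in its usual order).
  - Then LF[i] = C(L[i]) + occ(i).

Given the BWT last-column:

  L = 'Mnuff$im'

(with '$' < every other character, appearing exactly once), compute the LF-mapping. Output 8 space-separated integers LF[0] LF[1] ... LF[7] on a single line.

Char counts: '$':1, 'M':1, 'f':2, 'i':1, 'm':1, 'n':1, 'u':1
C (first-col start): C('$')=0, C('M')=1, C('f')=2, C('i')=4, C('m')=5, C('n')=6, C('u')=7
L[0]='M': occ=0, LF[0]=C('M')+0=1+0=1
L[1]='n': occ=0, LF[1]=C('n')+0=6+0=6
L[2]='u': occ=0, LF[2]=C('u')+0=7+0=7
L[3]='f': occ=0, LF[3]=C('f')+0=2+0=2
L[4]='f': occ=1, LF[4]=C('f')+1=2+1=3
L[5]='$': occ=0, LF[5]=C('$')+0=0+0=0
L[6]='i': occ=0, LF[6]=C('i')+0=4+0=4
L[7]='m': occ=0, LF[7]=C('m')+0=5+0=5

Answer: 1 6 7 2 3 0 4 5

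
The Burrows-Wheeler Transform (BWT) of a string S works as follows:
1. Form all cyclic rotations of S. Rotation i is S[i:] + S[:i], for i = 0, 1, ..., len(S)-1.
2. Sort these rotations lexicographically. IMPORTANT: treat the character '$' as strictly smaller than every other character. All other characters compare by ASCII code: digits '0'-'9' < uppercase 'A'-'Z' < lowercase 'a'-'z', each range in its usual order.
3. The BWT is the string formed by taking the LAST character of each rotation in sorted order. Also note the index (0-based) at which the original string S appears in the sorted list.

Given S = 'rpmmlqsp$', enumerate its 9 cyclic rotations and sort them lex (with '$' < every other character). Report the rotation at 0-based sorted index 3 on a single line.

Answer: mmlqsp$rp

Derivation:
All 9 rotations (rotation i = S[i:]+S[:i]):
  rot[0] = rpmmlqsp$
  rot[1] = pmmlqsp$r
  rot[2] = mmlqsp$rp
  rot[3] = mlqsp$rpm
  rot[4] = lqsp$rpmm
  rot[5] = qsp$rpmml
  rot[6] = sp$rpmmlq
  rot[7] = p$rpmmlqs
  rot[8] = $rpmmlqsp
Sorted (with $ < everything):
  sorted[0] = $rpmmlqsp
  sorted[1] = lqsp$rpmm
  sorted[2] = mlqsp$rpm
  sorted[3] = mmlqsp$rp
  sorted[4] = p$rpmmlqs
  sorted[5] = pmmlqsp$r
  sorted[6] = qsp$rpmml
  sorted[7] = rpmmlqsp$
  sorted[8] = sp$rpmmlq
sorted[3] = mmlqsp$rp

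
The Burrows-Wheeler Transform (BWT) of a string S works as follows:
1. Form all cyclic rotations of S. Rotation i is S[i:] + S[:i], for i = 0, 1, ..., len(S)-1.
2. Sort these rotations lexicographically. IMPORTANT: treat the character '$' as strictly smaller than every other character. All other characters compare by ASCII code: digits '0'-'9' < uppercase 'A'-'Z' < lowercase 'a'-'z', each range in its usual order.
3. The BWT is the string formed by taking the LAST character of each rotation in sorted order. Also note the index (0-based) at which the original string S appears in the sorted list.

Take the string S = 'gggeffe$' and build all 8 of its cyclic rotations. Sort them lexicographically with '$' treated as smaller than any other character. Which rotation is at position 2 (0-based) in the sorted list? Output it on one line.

All 8 rotations (rotation i = S[i:]+S[:i]):
  rot[0] = gggeffe$
  rot[1] = ggeffe$g
  rot[2] = geffe$gg
  rot[3] = effe$ggg
  rot[4] = ffe$ggge
  rot[5] = fe$gggef
  rot[6] = e$gggeff
  rot[7] = $gggeffe
Sorted (with $ < everything):
  sorted[0] = $gggeffe
  sorted[1] = e$gggeff
  sorted[2] = effe$ggg
  sorted[3] = fe$gggef
  sorted[4] = ffe$ggge
  sorted[5] = geffe$gg
  sorted[6] = ggeffe$g
  sorted[7] = gggeffe$
sorted[2] = effe$ggg

Answer: effe$ggg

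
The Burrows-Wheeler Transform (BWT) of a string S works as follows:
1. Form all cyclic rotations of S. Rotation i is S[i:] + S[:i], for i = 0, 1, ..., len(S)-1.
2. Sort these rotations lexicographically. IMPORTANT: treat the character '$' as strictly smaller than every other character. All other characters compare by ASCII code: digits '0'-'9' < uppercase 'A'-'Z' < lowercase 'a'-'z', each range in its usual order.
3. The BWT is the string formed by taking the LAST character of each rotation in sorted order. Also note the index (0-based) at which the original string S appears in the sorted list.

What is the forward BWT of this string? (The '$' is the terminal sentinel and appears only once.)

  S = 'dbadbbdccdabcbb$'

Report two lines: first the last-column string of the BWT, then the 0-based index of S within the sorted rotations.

Answer: bdbbdcdabbdcc$ab
13

Derivation:
All 16 rotations (rotation i = S[i:]+S[:i]):
  rot[0] = dbadbbdccdabcbb$
  rot[1] = badbbdccdabcbb$d
  rot[2] = adbbdccdabcbb$db
  rot[3] = dbbdccdabcbb$dba
  rot[4] = bbdccdabcbb$dbad
  rot[5] = bdccdabcbb$dbadb
  rot[6] = dccdabcbb$dbadbb
  rot[7] = ccdabcbb$dbadbbd
  rot[8] = cdabcbb$dbadbbdc
  rot[9] = dabcbb$dbadbbdcc
  rot[10] = abcbb$dbadbbdccd
  rot[11] = bcbb$dbadbbdccda
  rot[12] = cbb$dbadbbdccdab
  rot[13] = bb$dbadbbdccdabc
  rot[14] = b$dbadbbdccdabcb
  rot[15] = $dbadbbdccdabcbb
Sorted (with $ < everything):
  sorted[0] = $dbadbbdccdabcbb  (last char: 'b')
  sorted[1] = abcbb$dbadbbdccd  (last char: 'd')
  sorted[2] = adbbdccdabcbb$db  (last char: 'b')
  sorted[3] = b$dbadbbdccdabcb  (last char: 'b')
  sorted[4] = badbbdccdabcbb$d  (last char: 'd')
  sorted[5] = bb$dbadbbdccdabc  (last char: 'c')
  sorted[6] = bbdccdabcbb$dbad  (last char: 'd')
  sorted[7] = bcbb$dbadbbdccda  (last char: 'a')
  sorted[8] = bdccdabcbb$dbadb  (last char: 'b')
  sorted[9] = cbb$dbadbbdccdab  (last char: 'b')
  sorted[10] = ccdabcbb$dbadbbd  (last char: 'd')
  sorted[11] = cdabcbb$dbadbbdc  (last char: 'c')
  sorted[12] = dabcbb$dbadbbdcc  (last char: 'c')
  sorted[13] = dbadbbdccdabcbb$  (last char: '$')
  sorted[14] = dbbdccdabcbb$dba  (last char: 'a')
  sorted[15] = dccdabcbb$dbadbb  (last char: 'b')
Last column: bdbbdcdabbdcc$ab
Original string S is at sorted index 13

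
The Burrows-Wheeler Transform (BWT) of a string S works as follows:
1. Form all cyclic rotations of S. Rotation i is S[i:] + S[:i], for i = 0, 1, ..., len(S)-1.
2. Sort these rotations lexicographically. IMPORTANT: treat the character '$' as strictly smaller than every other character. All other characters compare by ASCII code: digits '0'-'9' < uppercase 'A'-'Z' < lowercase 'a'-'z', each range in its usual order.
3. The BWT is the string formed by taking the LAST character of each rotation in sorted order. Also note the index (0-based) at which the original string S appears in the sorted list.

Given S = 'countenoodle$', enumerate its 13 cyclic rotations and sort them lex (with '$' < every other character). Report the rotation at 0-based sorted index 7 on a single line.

Answer: ntenoodle$cou

Derivation:
All 13 rotations (rotation i = S[i:]+S[:i]):
  rot[0] = countenoodle$
  rot[1] = ountenoodle$c
  rot[2] = untenoodle$co
  rot[3] = ntenoodle$cou
  rot[4] = tenoodle$coun
  rot[5] = enoodle$count
  rot[6] = noodle$counte
  rot[7] = oodle$counten
  rot[8] = odle$counteno
  rot[9] = dle$countenoo
  rot[10] = le$countenood
  rot[11] = e$countenoodl
  rot[12] = $countenoodle
Sorted (with $ < everything):
  sorted[0] = $countenoodle
  sorted[1] = countenoodle$
  sorted[2] = dle$countenoo
  sorted[3] = e$countenoodl
  sorted[4] = enoodle$count
  sorted[5] = le$countenood
  sorted[6] = noodle$counte
  sorted[7] = ntenoodle$cou
  sorted[8] = odle$counteno
  sorted[9] = oodle$counten
  sorted[10] = ountenoodle$c
  sorted[11] = tenoodle$coun
  sorted[12] = untenoodle$co
sorted[7] = ntenoodle$cou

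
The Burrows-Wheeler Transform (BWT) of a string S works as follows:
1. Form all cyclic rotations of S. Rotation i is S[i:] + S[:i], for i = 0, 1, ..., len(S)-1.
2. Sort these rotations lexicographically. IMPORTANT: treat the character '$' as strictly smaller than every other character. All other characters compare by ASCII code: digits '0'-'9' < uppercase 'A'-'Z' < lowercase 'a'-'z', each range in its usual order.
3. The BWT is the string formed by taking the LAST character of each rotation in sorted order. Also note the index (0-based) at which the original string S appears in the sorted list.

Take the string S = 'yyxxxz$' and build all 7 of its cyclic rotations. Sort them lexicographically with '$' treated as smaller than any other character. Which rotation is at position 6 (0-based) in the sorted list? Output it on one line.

All 7 rotations (rotation i = S[i:]+S[:i]):
  rot[0] = yyxxxz$
  rot[1] = yxxxz$y
  rot[2] = xxxz$yy
  rot[3] = xxz$yyx
  rot[4] = xz$yyxx
  rot[5] = z$yyxxx
  rot[6] = $yyxxxz
Sorted (with $ < everything):
  sorted[0] = $yyxxxz
  sorted[1] = xxxz$yy
  sorted[2] = xxz$yyx
  sorted[3] = xz$yyxx
  sorted[4] = yxxxz$y
  sorted[5] = yyxxxz$
  sorted[6] = z$yyxxx
sorted[6] = z$yyxxx

Answer: z$yyxxx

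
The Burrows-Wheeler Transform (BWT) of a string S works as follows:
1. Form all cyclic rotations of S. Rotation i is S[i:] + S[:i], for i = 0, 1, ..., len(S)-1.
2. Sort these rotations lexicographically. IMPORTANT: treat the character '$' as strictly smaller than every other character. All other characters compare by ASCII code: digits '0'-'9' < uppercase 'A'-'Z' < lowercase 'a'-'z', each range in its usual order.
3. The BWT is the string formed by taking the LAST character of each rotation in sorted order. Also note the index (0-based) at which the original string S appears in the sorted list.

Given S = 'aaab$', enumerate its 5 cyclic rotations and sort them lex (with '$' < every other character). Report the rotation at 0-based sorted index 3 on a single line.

Answer: ab$aa

Derivation:
All 5 rotations (rotation i = S[i:]+S[:i]):
  rot[0] = aaab$
  rot[1] = aab$a
  rot[2] = ab$aa
  rot[3] = b$aaa
  rot[4] = $aaab
Sorted (with $ < everything):
  sorted[0] = $aaab
  sorted[1] = aaab$
  sorted[2] = aab$a
  sorted[3] = ab$aa
  sorted[4] = b$aaa
sorted[3] = ab$aa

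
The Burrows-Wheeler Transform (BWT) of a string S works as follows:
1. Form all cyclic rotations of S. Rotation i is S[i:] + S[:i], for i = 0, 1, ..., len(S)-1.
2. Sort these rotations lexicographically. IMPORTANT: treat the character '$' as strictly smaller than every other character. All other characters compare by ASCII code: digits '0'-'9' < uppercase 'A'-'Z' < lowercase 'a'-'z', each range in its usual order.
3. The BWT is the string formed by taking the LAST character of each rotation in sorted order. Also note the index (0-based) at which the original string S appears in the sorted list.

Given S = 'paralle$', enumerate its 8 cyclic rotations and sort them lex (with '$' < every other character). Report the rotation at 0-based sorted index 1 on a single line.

All 8 rotations (rotation i = S[i:]+S[:i]):
  rot[0] = paralle$
  rot[1] = aralle$p
  rot[2] = ralle$pa
  rot[3] = alle$par
  rot[4] = lle$para
  rot[5] = le$paral
  rot[6] = e$parall
  rot[7] = $paralle
Sorted (with $ < everything):
  sorted[0] = $paralle
  sorted[1] = alle$par
  sorted[2] = aralle$p
  sorted[3] = e$parall
  sorted[4] = le$paral
  sorted[5] = lle$para
  sorted[6] = paralle$
  sorted[7] = ralle$pa
sorted[1] = alle$par

Answer: alle$par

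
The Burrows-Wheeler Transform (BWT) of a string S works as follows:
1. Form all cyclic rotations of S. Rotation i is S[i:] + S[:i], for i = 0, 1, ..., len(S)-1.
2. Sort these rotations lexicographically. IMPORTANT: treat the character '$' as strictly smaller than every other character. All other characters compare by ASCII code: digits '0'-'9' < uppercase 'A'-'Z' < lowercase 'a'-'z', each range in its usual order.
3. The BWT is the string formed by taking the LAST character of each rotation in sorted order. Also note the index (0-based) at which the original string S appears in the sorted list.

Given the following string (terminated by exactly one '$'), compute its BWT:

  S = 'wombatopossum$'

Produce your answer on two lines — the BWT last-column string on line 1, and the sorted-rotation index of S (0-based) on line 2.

All 14 rotations (rotation i = S[i:]+S[:i]):
  rot[0] = wombatopossum$
  rot[1] = ombatopossum$w
  rot[2] = mbatopossum$wo
  rot[3] = batopossum$wom
  rot[4] = atopossum$womb
  rot[5] = topossum$womba
  rot[6] = opossum$wombat
  rot[7] = possum$wombato
  rot[8] = ossum$wombatop
  rot[9] = ssum$wombatopo
  rot[10] = sum$wombatopos
  rot[11] = um$wombatoposs
  rot[12] = m$wombatopossu
  rot[13] = $wombatopossum
Sorted (with $ < everything):
  sorted[0] = $wombatopossum  (last char: 'm')
  sorted[1] = atopossum$womb  (last char: 'b')
  sorted[2] = batopossum$wom  (last char: 'm')
  sorted[3] = m$wombatopossu  (last char: 'u')
  sorted[4] = mbatopossum$wo  (last char: 'o')
  sorted[5] = ombatopossum$w  (last char: 'w')
  sorted[6] = opossum$wombat  (last char: 't')
  sorted[7] = ossum$wombatop  (last char: 'p')
  sorted[8] = possum$wombato  (last char: 'o')
  sorted[9] = ssum$wombatopo  (last char: 'o')
  sorted[10] = sum$wombatopos  (last char: 's')
  sorted[11] = topossum$womba  (last char: 'a')
  sorted[12] = um$wombatoposs  (last char: 's')
  sorted[13] = wombatopossum$  (last char: '$')
Last column: mbmuowtpoosas$
Original string S is at sorted index 13

Answer: mbmuowtpoosas$
13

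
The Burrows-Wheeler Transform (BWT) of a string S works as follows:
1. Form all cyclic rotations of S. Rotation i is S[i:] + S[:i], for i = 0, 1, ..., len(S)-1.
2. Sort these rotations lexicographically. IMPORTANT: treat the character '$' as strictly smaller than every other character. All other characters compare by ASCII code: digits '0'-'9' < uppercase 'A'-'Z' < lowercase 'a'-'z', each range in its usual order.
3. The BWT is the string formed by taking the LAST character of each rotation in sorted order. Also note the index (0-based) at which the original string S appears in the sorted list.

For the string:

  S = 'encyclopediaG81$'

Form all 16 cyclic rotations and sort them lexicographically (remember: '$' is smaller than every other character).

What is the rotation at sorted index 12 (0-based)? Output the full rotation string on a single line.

All 16 rotations (rotation i = S[i:]+S[:i]):
  rot[0] = encyclopediaG81$
  rot[1] = ncyclopediaG81$e
  rot[2] = cyclopediaG81$en
  rot[3] = yclopediaG81$enc
  rot[4] = clopediaG81$ency
  rot[5] = lopediaG81$encyc
  rot[6] = opediaG81$encycl
  rot[7] = pediaG81$encyclo
  rot[8] = ediaG81$encyclop
  rot[9] = diaG81$encyclope
  rot[10] = iaG81$encycloped
  rot[11] = aG81$encyclopedi
  rot[12] = G81$encyclopedia
  rot[13] = 81$encyclopediaG
  rot[14] = 1$encyclopediaG8
  rot[15] = $encyclopediaG81
Sorted (with $ < everything):
  sorted[0] = $encyclopediaG81
  sorted[1] = 1$encyclopediaG8
  sorted[2] = 81$encyclopediaG
  sorted[3] = G81$encyclopedia
  sorted[4] = aG81$encyclopedi
  sorted[5] = clopediaG81$ency
  sorted[6] = cyclopediaG81$en
  sorted[7] = diaG81$encyclope
  sorted[8] = ediaG81$encyclop
  sorted[9] = encyclopediaG81$
  sorted[10] = iaG81$encycloped
  sorted[11] = lopediaG81$encyc
  sorted[12] = ncyclopediaG81$e
  sorted[13] = opediaG81$encycl
  sorted[14] = pediaG81$encyclo
  sorted[15] = yclopediaG81$enc
sorted[12] = ncyclopediaG81$e

Answer: ncyclopediaG81$e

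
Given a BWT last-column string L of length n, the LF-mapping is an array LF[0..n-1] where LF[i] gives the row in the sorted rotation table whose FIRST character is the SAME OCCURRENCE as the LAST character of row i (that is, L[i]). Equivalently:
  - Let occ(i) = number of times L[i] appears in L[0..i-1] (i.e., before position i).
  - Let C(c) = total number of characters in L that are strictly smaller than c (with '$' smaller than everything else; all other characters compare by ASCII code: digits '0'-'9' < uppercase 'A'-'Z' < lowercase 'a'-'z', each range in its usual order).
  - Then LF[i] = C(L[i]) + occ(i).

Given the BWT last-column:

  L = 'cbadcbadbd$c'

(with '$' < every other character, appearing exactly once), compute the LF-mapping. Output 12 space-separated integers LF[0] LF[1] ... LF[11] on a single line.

Answer: 6 3 1 9 7 4 2 10 5 11 0 8

Derivation:
Char counts: '$':1, 'a':2, 'b':3, 'c':3, 'd':3
C (first-col start): C('$')=0, C('a')=1, C('b')=3, C('c')=6, C('d')=9
L[0]='c': occ=0, LF[0]=C('c')+0=6+0=6
L[1]='b': occ=0, LF[1]=C('b')+0=3+0=3
L[2]='a': occ=0, LF[2]=C('a')+0=1+0=1
L[3]='d': occ=0, LF[3]=C('d')+0=9+0=9
L[4]='c': occ=1, LF[4]=C('c')+1=6+1=7
L[5]='b': occ=1, LF[5]=C('b')+1=3+1=4
L[6]='a': occ=1, LF[6]=C('a')+1=1+1=2
L[7]='d': occ=1, LF[7]=C('d')+1=9+1=10
L[8]='b': occ=2, LF[8]=C('b')+2=3+2=5
L[9]='d': occ=2, LF[9]=C('d')+2=9+2=11
L[10]='$': occ=0, LF[10]=C('$')+0=0+0=0
L[11]='c': occ=2, LF[11]=C('c')+2=6+2=8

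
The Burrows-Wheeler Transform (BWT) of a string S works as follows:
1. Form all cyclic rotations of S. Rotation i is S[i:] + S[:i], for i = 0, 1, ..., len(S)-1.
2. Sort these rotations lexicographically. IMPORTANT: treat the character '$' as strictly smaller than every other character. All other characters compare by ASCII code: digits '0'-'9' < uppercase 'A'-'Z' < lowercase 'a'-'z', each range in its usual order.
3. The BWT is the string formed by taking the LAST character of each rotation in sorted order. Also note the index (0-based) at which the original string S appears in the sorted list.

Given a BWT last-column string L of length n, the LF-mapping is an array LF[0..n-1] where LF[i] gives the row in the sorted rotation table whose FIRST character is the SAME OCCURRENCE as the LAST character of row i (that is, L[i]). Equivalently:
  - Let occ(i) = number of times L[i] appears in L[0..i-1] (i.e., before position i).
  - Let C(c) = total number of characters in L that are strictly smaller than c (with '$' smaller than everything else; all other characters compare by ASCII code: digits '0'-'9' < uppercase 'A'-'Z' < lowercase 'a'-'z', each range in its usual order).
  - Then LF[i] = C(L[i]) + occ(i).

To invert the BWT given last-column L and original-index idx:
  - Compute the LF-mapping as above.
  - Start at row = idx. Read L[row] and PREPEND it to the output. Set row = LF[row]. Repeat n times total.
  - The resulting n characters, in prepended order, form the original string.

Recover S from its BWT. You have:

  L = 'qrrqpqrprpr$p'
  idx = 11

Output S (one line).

Answer: rrpprrqprpqq$

Derivation:
LF mapping: 5 8 9 6 1 7 10 2 11 3 12 0 4
Walk LF starting at row 11, prepending L[row]:
  step 1: row=11, L[11]='$', prepend. Next row=LF[11]=0
  step 2: row=0, L[0]='q', prepend. Next row=LF[0]=5
  step 3: row=5, L[5]='q', prepend. Next row=LF[5]=7
  step 4: row=7, L[7]='p', prepend. Next row=LF[7]=2
  step 5: row=2, L[2]='r', prepend. Next row=LF[2]=9
  step 6: row=9, L[9]='p', prepend. Next row=LF[9]=3
  step 7: row=3, L[3]='q', prepend. Next row=LF[3]=6
  step 8: row=6, L[6]='r', prepend. Next row=LF[6]=10
  step 9: row=10, L[10]='r', prepend. Next row=LF[10]=12
  step 10: row=12, L[12]='p', prepend. Next row=LF[12]=4
  step 11: row=4, L[4]='p', prepend. Next row=LF[4]=1
  step 12: row=1, L[1]='r', prepend. Next row=LF[1]=8
  step 13: row=8, L[8]='r', prepend. Next row=LF[8]=11
Reversed output: rrpprrqprpqq$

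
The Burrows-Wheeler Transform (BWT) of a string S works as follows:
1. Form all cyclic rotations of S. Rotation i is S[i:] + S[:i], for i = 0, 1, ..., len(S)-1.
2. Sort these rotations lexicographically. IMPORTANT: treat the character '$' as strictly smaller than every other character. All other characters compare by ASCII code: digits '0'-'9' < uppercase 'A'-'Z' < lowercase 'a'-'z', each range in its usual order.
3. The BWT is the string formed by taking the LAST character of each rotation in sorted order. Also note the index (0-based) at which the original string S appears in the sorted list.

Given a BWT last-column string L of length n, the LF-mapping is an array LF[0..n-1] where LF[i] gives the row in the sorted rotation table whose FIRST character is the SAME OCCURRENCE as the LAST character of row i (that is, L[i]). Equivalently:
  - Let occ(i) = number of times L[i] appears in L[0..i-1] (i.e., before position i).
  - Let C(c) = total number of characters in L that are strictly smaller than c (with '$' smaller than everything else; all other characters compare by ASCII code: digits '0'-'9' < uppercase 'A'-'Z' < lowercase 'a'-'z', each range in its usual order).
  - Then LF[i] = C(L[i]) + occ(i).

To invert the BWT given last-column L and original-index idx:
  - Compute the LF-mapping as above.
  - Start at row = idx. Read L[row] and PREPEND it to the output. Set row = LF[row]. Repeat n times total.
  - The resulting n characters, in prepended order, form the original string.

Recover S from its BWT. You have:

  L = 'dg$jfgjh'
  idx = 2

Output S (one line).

Answer: fghjjgd$

Derivation:
LF mapping: 1 3 0 6 2 4 7 5
Walk LF starting at row 2, prepending L[row]:
  step 1: row=2, L[2]='$', prepend. Next row=LF[2]=0
  step 2: row=0, L[0]='d', prepend. Next row=LF[0]=1
  step 3: row=1, L[1]='g', prepend. Next row=LF[1]=3
  step 4: row=3, L[3]='j', prepend. Next row=LF[3]=6
  step 5: row=6, L[6]='j', prepend. Next row=LF[6]=7
  step 6: row=7, L[7]='h', prepend. Next row=LF[7]=5
  step 7: row=5, L[5]='g', prepend. Next row=LF[5]=4
  step 8: row=4, L[4]='f', prepend. Next row=LF[4]=2
Reversed output: fghjjgd$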